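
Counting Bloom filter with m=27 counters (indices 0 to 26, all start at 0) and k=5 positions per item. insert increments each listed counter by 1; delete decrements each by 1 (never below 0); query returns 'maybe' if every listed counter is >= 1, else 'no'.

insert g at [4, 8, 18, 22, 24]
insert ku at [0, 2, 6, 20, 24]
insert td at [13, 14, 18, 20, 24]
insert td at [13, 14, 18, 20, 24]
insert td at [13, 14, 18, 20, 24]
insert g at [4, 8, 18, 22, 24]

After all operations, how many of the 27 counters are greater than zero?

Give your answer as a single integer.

Step 1: insert g at [4, 8, 18, 22, 24] -> counters=[0,0,0,0,1,0,0,0,1,0,0,0,0,0,0,0,0,0,1,0,0,0,1,0,1,0,0]
Step 2: insert ku at [0, 2, 6, 20, 24] -> counters=[1,0,1,0,1,0,1,0,1,0,0,0,0,0,0,0,0,0,1,0,1,0,1,0,2,0,0]
Step 3: insert td at [13, 14, 18, 20, 24] -> counters=[1,0,1,0,1,0,1,0,1,0,0,0,0,1,1,0,0,0,2,0,2,0,1,0,3,0,0]
Step 4: insert td at [13, 14, 18, 20, 24] -> counters=[1,0,1,0,1,0,1,0,1,0,0,0,0,2,2,0,0,0,3,0,3,0,1,0,4,0,0]
Step 5: insert td at [13, 14, 18, 20, 24] -> counters=[1,0,1,0,1,0,1,0,1,0,0,0,0,3,3,0,0,0,4,0,4,0,1,0,5,0,0]
Step 6: insert g at [4, 8, 18, 22, 24] -> counters=[1,0,1,0,2,0,1,0,2,0,0,0,0,3,3,0,0,0,5,0,4,0,2,0,6,0,0]
Final counters=[1,0,1,0,2,0,1,0,2,0,0,0,0,3,3,0,0,0,5,0,4,0,2,0,6,0,0] -> 11 nonzero

Answer: 11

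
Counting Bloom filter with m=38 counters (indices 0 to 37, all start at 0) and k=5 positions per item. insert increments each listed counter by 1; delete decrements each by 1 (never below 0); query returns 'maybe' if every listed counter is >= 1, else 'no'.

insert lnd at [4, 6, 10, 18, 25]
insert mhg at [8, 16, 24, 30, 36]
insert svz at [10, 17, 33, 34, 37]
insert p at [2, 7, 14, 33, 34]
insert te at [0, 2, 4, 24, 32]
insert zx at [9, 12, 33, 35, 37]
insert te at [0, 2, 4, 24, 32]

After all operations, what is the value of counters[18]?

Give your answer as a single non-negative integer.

Step 1: insert lnd at [4, 6, 10, 18, 25] -> counters=[0,0,0,0,1,0,1,0,0,0,1,0,0,0,0,0,0,0,1,0,0,0,0,0,0,1,0,0,0,0,0,0,0,0,0,0,0,0]
Step 2: insert mhg at [8, 16, 24, 30, 36] -> counters=[0,0,0,0,1,0,1,0,1,0,1,0,0,0,0,0,1,0,1,0,0,0,0,0,1,1,0,0,0,0,1,0,0,0,0,0,1,0]
Step 3: insert svz at [10, 17, 33, 34, 37] -> counters=[0,0,0,0,1,0,1,0,1,0,2,0,0,0,0,0,1,1,1,0,0,0,0,0,1,1,0,0,0,0,1,0,0,1,1,0,1,1]
Step 4: insert p at [2, 7, 14, 33, 34] -> counters=[0,0,1,0,1,0,1,1,1,0,2,0,0,0,1,0,1,1,1,0,0,0,0,0,1,1,0,0,0,0,1,0,0,2,2,0,1,1]
Step 5: insert te at [0, 2, 4, 24, 32] -> counters=[1,0,2,0,2,0,1,1,1,0,2,0,0,0,1,0,1,1,1,0,0,0,0,0,2,1,0,0,0,0,1,0,1,2,2,0,1,1]
Step 6: insert zx at [9, 12, 33, 35, 37] -> counters=[1,0,2,0,2,0,1,1,1,1,2,0,1,0,1,0,1,1,1,0,0,0,0,0,2,1,0,0,0,0,1,0,1,3,2,1,1,2]
Step 7: insert te at [0, 2, 4, 24, 32] -> counters=[2,0,3,0,3,0,1,1,1,1,2,0,1,0,1,0,1,1,1,0,0,0,0,0,3,1,0,0,0,0,1,0,2,3,2,1,1,2]
Final counters=[2,0,3,0,3,0,1,1,1,1,2,0,1,0,1,0,1,1,1,0,0,0,0,0,3,1,0,0,0,0,1,0,2,3,2,1,1,2] -> counters[18]=1

Answer: 1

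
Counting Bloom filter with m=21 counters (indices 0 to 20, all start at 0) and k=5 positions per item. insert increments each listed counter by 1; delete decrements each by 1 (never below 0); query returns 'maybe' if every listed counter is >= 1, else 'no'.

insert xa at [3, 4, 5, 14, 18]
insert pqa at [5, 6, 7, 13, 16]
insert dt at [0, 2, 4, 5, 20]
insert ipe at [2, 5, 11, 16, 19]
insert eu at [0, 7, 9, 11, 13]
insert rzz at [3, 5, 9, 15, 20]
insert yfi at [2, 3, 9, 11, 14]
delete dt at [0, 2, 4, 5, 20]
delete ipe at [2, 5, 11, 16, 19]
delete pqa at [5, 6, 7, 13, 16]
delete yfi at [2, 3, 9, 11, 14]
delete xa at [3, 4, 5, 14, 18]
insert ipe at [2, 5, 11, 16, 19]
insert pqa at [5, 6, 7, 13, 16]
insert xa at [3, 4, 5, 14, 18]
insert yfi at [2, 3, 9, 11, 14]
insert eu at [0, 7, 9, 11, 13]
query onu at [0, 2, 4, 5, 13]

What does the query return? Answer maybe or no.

Answer: maybe

Derivation:
Step 1: insert xa at [3, 4, 5, 14, 18] -> counters=[0,0,0,1,1,1,0,0,0,0,0,0,0,0,1,0,0,0,1,0,0]
Step 2: insert pqa at [5, 6, 7, 13, 16] -> counters=[0,0,0,1,1,2,1,1,0,0,0,0,0,1,1,0,1,0,1,0,0]
Step 3: insert dt at [0, 2, 4, 5, 20] -> counters=[1,0,1,1,2,3,1,1,0,0,0,0,0,1,1,0,1,0,1,0,1]
Step 4: insert ipe at [2, 5, 11, 16, 19] -> counters=[1,0,2,1,2,4,1,1,0,0,0,1,0,1,1,0,2,0,1,1,1]
Step 5: insert eu at [0, 7, 9, 11, 13] -> counters=[2,0,2,1,2,4,1,2,0,1,0,2,0,2,1,0,2,0,1,1,1]
Step 6: insert rzz at [3, 5, 9, 15, 20] -> counters=[2,0,2,2,2,5,1,2,0,2,0,2,0,2,1,1,2,0,1,1,2]
Step 7: insert yfi at [2, 3, 9, 11, 14] -> counters=[2,0,3,3,2,5,1,2,0,3,0,3,0,2,2,1,2,0,1,1,2]
Step 8: delete dt at [0, 2, 4, 5, 20] -> counters=[1,0,2,3,1,4,1,2,0,3,0,3,0,2,2,1,2,0,1,1,1]
Step 9: delete ipe at [2, 5, 11, 16, 19] -> counters=[1,0,1,3,1,3,1,2,0,3,0,2,0,2,2,1,1,0,1,0,1]
Step 10: delete pqa at [5, 6, 7, 13, 16] -> counters=[1,0,1,3,1,2,0,1,0,3,0,2,0,1,2,1,0,0,1,0,1]
Step 11: delete yfi at [2, 3, 9, 11, 14] -> counters=[1,0,0,2,1,2,0,1,0,2,0,1,0,1,1,1,0,0,1,0,1]
Step 12: delete xa at [3, 4, 5, 14, 18] -> counters=[1,0,0,1,0,1,0,1,0,2,0,1,0,1,0,1,0,0,0,0,1]
Step 13: insert ipe at [2, 5, 11, 16, 19] -> counters=[1,0,1,1,0,2,0,1,0,2,0,2,0,1,0,1,1,0,0,1,1]
Step 14: insert pqa at [5, 6, 7, 13, 16] -> counters=[1,0,1,1,0,3,1,2,0,2,0,2,0,2,0,1,2,0,0,1,1]
Step 15: insert xa at [3, 4, 5, 14, 18] -> counters=[1,0,1,2,1,4,1,2,0,2,0,2,0,2,1,1,2,0,1,1,1]
Step 16: insert yfi at [2, 3, 9, 11, 14] -> counters=[1,0,2,3,1,4,1,2,0,3,0,3,0,2,2,1,2,0,1,1,1]
Step 17: insert eu at [0, 7, 9, 11, 13] -> counters=[2,0,2,3,1,4,1,3,0,4,0,4,0,3,2,1,2,0,1,1,1]
Query onu: check counters[0]=2 counters[2]=2 counters[4]=1 counters[5]=4 counters[13]=3 -> maybe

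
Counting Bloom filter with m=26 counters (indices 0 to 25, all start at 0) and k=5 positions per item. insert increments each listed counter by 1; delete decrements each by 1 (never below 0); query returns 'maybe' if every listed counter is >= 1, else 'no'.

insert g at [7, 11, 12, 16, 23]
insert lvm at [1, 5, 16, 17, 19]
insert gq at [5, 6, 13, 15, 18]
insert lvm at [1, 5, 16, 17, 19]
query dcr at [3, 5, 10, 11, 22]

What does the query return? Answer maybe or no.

Step 1: insert g at [7, 11, 12, 16, 23] -> counters=[0,0,0,0,0,0,0,1,0,0,0,1,1,0,0,0,1,0,0,0,0,0,0,1,0,0]
Step 2: insert lvm at [1, 5, 16, 17, 19] -> counters=[0,1,0,0,0,1,0,1,0,0,0,1,1,0,0,0,2,1,0,1,0,0,0,1,0,0]
Step 3: insert gq at [5, 6, 13, 15, 18] -> counters=[0,1,0,0,0,2,1,1,0,0,0,1,1,1,0,1,2,1,1,1,0,0,0,1,0,0]
Step 4: insert lvm at [1, 5, 16, 17, 19] -> counters=[0,2,0,0,0,3,1,1,0,0,0,1,1,1,0,1,3,2,1,2,0,0,0,1,0,0]
Query dcr: check counters[3]=0 counters[5]=3 counters[10]=0 counters[11]=1 counters[22]=0 -> no

Answer: no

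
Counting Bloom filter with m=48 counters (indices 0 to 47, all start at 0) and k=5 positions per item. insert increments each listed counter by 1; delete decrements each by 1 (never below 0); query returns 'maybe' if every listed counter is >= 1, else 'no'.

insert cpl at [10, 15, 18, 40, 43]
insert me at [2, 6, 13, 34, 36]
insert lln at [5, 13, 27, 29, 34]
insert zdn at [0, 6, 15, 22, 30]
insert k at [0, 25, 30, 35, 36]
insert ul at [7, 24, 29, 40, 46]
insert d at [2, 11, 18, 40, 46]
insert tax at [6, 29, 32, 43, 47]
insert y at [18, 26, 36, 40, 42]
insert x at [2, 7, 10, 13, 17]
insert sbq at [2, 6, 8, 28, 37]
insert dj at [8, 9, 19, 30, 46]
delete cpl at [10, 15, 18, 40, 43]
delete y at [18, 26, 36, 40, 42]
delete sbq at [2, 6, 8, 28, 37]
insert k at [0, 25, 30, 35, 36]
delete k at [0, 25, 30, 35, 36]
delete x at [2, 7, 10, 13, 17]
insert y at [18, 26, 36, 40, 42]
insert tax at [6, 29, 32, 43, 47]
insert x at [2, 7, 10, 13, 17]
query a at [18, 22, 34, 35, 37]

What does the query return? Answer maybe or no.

Answer: no

Derivation:
Step 1: insert cpl at [10, 15, 18, 40, 43] -> counters=[0,0,0,0,0,0,0,0,0,0,1,0,0,0,0,1,0,0,1,0,0,0,0,0,0,0,0,0,0,0,0,0,0,0,0,0,0,0,0,0,1,0,0,1,0,0,0,0]
Step 2: insert me at [2, 6, 13, 34, 36] -> counters=[0,0,1,0,0,0,1,0,0,0,1,0,0,1,0,1,0,0,1,0,0,0,0,0,0,0,0,0,0,0,0,0,0,0,1,0,1,0,0,0,1,0,0,1,0,0,0,0]
Step 3: insert lln at [5, 13, 27, 29, 34] -> counters=[0,0,1,0,0,1,1,0,0,0,1,0,0,2,0,1,0,0,1,0,0,0,0,0,0,0,0,1,0,1,0,0,0,0,2,0,1,0,0,0,1,0,0,1,0,0,0,0]
Step 4: insert zdn at [0, 6, 15, 22, 30] -> counters=[1,0,1,0,0,1,2,0,0,0,1,0,0,2,0,2,0,0,1,0,0,0,1,0,0,0,0,1,0,1,1,0,0,0,2,0,1,0,0,0,1,0,0,1,0,0,0,0]
Step 5: insert k at [0, 25, 30, 35, 36] -> counters=[2,0,1,0,0,1,2,0,0,0,1,0,0,2,0,2,0,0,1,0,0,0,1,0,0,1,0,1,0,1,2,0,0,0,2,1,2,0,0,0,1,0,0,1,0,0,0,0]
Step 6: insert ul at [7, 24, 29, 40, 46] -> counters=[2,0,1,0,0,1,2,1,0,0,1,0,0,2,0,2,0,0,1,0,0,0,1,0,1,1,0,1,0,2,2,0,0,0,2,1,2,0,0,0,2,0,0,1,0,0,1,0]
Step 7: insert d at [2, 11, 18, 40, 46] -> counters=[2,0,2,0,0,1,2,1,0,0,1,1,0,2,0,2,0,0,2,0,0,0,1,0,1,1,0,1,0,2,2,0,0,0,2,1,2,0,0,0,3,0,0,1,0,0,2,0]
Step 8: insert tax at [6, 29, 32, 43, 47] -> counters=[2,0,2,0,0,1,3,1,0,0,1,1,0,2,0,2,0,0,2,0,0,0,1,0,1,1,0,1,0,3,2,0,1,0,2,1,2,0,0,0,3,0,0,2,0,0,2,1]
Step 9: insert y at [18, 26, 36, 40, 42] -> counters=[2,0,2,0,0,1,3,1,0,0,1,1,0,2,0,2,0,0,3,0,0,0,1,0,1,1,1,1,0,3,2,0,1,0,2,1,3,0,0,0,4,0,1,2,0,0,2,1]
Step 10: insert x at [2, 7, 10, 13, 17] -> counters=[2,0,3,0,0,1,3,2,0,0,2,1,0,3,0,2,0,1,3,0,0,0,1,0,1,1,1,1,0,3,2,0,1,0,2,1,3,0,0,0,4,0,1,2,0,0,2,1]
Step 11: insert sbq at [2, 6, 8, 28, 37] -> counters=[2,0,4,0,0,1,4,2,1,0,2,1,0,3,0,2,0,1,3,0,0,0,1,0,1,1,1,1,1,3,2,0,1,0,2,1,3,1,0,0,4,0,1,2,0,0,2,1]
Step 12: insert dj at [8, 9, 19, 30, 46] -> counters=[2,0,4,0,0,1,4,2,2,1,2,1,0,3,0,2,0,1,3,1,0,0,1,0,1,1,1,1,1,3,3,0,1,0,2,1,3,1,0,0,4,0,1,2,0,0,3,1]
Step 13: delete cpl at [10, 15, 18, 40, 43] -> counters=[2,0,4,0,0,1,4,2,2,1,1,1,0,3,0,1,0,1,2,1,0,0,1,0,1,1,1,1,1,3,3,0,1,0,2,1,3,1,0,0,3,0,1,1,0,0,3,1]
Step 14: delete y at [18, 26, 36, 40, 42] -> counters=[2,0,4,0,0,1,4,2,2,1,1,1,0,3,0,1,0,1,1,1,0,0,1,0,1,1,0,1,1,3,3,0,1,0,2,1,2,1,0,0,2,0,0,1,0,0,3,1]
Step 15: delete sbq at [2, 6, 8, 28, 37] -> counters=[2,0,3,0,0,1,3,2,1,1,1,1,0,3,0,1,0,1,1,1,0,0,1,0,1,1,0,1,0,3,3,0,1,0,2,1,2,0,0,0,2,0,0,1,0,0,3,1]
Step 16: insert k at [0, 25, 30, 35, 36] -> counters=[3,0,3,0,0,1,3,2,1,1,1,1,0,3,0,1,0,1,1,1,0,0,1,0,1,2,0,1,0,3,4,0,1,0,2,2,3,0,0,0,2,0,0,1,0,0,3,1]
Step 17: delete k at [0, 25, 30, 35, 36] -> counters=[2,0,3,0,0,1,3,2,1,1,1,1,0,3,0,1,0,1,1,1,0,0,1,0,1,1,0,1,0,3,3,0,1,0,2,1,2,0,0,0,2,0,0,1,0,0,3,1]
Step 18: delete x at [2, 7, 10, 13, 17] -> counters=[2,0,2,0,0,1,3,1,1,1,0,1,0,2,0,1,0,0,1,1,0,0,1,0,1,1,0,1,0,3,3,0,1,0,2,1,2,0,0,0,2,0,0,1,0,0,3,1]
Step 19: insert y at [18, 26, 36, 40, 42] -> counters=[2,0,2,0,0,1,3,1,1,1,0,1,0,2,0,1,0,0,2,1,0,0,1,0,1,1,1,1,0,3,3,0,1,0,2,1,3,0,0,0,3,0,1,1,0,0,3,1]
Step 20: insert tax at [6, 29, 32, 43, 47] -> counters=[2,0,2,0,0,1,4,1,1,1,0,1,0,2,0,1,0,0,2,1,0,0,1,0,1,1,1,1,0,4,3,0,2,0,2,1,3,0,0,0,3,0,1,2,0,0,3,2]
Step 21: insert x at [2, 7, 10, 13, 17] -> counters=[2,0,3,0,0,1,4,2,1,1,1,1,0,3,0,1,0,1,2,1,0,0,1,0,1,1,1,1,0,4,3,0,2,0,2,1,3,0,0,0,3,0,1,2,0,0,3,2]
Query a: check counters[18]=2 counters[22]=1 counters[34]=2 counters[35]=1 counters[37]=0 -> no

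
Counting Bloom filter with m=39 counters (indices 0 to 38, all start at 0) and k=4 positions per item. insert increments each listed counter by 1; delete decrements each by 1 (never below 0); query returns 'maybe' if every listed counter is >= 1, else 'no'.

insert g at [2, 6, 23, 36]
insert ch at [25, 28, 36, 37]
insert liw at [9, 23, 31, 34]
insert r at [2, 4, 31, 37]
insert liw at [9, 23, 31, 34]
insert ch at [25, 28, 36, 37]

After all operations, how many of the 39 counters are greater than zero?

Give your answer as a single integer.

Step 1: insert g at [2, 6, 23, 36] -> counters=[0,0,1,0,0,0,1,0,0,0,0,0,0,0,0,0,0,0,0,0,0,0,0,1,0,0,0,0,0,0,0,0,0,0,0,0,1,0,0]
Step 2: insert ch at [25, 28, 36, 37] -> counters=[0,0,1,0,0,0,1,0,0,0,0,0,0,0,0,0,0,0,0,0,0,0,0,1,0,1,0,0,1,0,0,0,0,0,0,0,2,1,0]
Step 3: insert liw at [9, 23, 31, 34] -> counters=[0,0,1,0,0,0,1,0,0,1,0,0,0,0,0,0,0,0,0,0,0,0,0,2,0,1,0,0,1,0,0,1,0,0,1,0,2,1,0]
Step 4: insert r at [2, 4, 31, 37] -> counters=[0,0,2,0,1,0,1,0,0,1,0,0,0,0,0,0,0,0,0,0,0,0,0,2,0,1,0,0,1,0,0,2,0,0,1,0,2,2,0]
Step 5: insert liw at [9, 23, 31, 34] -> counters=[0,0,2,0,1,0,1,0,0,2,0,0,0,0,0,0,0,0,0,0,0,0,0,3,0,1,0,0,1,0,0,3,0,0,2,0,2,2,0]
Step 6: insert ch at [25, 28, 36, 37] -> counters=[0,0,2,0,1,0,1,0,0,2,0,0,0,0,0,0,0,0,0,0,0,0,0,3,0,2,0,0,2,0,0,3,0,0,2,0,3,3,0]
Final counters=[0,0,2,0,1,0,1,0,0,2,0,0,0,0,0,0,0,0,0,0,0,0,0,3,0,2,0,0,2,0,0,3,0,0,2,0,3,3,0] -> 11 nonzero

Answer: 11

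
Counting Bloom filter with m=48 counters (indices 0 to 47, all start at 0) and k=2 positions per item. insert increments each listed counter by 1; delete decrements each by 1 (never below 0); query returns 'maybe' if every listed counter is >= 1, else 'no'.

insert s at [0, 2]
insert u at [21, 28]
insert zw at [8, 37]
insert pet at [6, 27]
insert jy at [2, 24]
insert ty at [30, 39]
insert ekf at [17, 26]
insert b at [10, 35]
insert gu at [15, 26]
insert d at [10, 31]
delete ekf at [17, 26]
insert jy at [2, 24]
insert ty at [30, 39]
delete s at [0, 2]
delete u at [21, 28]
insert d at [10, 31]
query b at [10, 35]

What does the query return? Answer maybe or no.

Answer: maybe

Derivation:
Step 1: insert s at [0, 2] -> counters=[1,0,1,0,0,0,0,0,0,0,0,0,0,0,0,0,0,0,0,0,0,0,0,0,0,0,0,0,0,0,0,0,0,0,0,0,0,0,0,0,0,0,0,0,0,0,0,0]
Step 2: insert u at [21, 28] -> counters=[1,0,1,0,0,0,0,0,0,0,0,0,0,0,0,0,0,0,0,0,0,1,0,0,0,0,0,0,1,0,0,0,0,0,0,0,0,0,0,0,0,0,0,0,0,0,0,0]
Step 3: insert zw at [8, 37] -> counters=[1,0,1,0,0,0,0,0,1,0,0,0,0,0,0,0,0,0,0,0,0,1,0,0,0,0,0,0,1,0,0,0,0,0,0,0,0,1,0,0,0,0,0,0,0,0,0,0]
Step 4: insert pet at [6, 27] -> counters=[1,0,1,0,0,0,1,0,1,0,0,0,0,0,0,0,0,0,0,0,0,1,0,0,0,0,0,1,1,0,0,0,0,0,0,0,0,1,0,0,0,0,0,0,0,0,0,0]
Step 5: insert jy at [2, 24] -> counters=[1,0,2,0,0,0,1,0,1,0,0,0,0,0,0,0,0,0,0,0,0,1,0,0,1,0,0,1,1,0,0,0,0,0,0,0,0,1,0,0,0,0,0,0,0,0,0,0]
Step 6: insert ty at [30, 39] -> counters=[1,0,2,0,0,0,1,0,1,0,0,0,0,0,0,0,0,0,0,0,0,1,0,0,1,0,0,1,1,0,1,0,0,0,0,0,0,1,0,1,0,0,0,0,0,0,0,0]
Step 7: insert ekf at [17, 26] -> counters=[1,0,2,0,0,0,1,0,1,0,0,0,0,0,0,0,0,1,0,0,0,1,0,0,1,0,1,1,1,0,1,0,0,0,0,0,0,1,0,1,0,0,0,0,0,0,0,0]
Step 8: insert b at [10, 35] -> counters=[1,0,2,0,0,0,1,0,1,0,1,0,0,0,0,0,0,1,0,0,0,1,0,0,1,0,1,1,1,0,1,0,0,0,0,1,0,1,0,1,0,0,0,0,0,0,0,0]
Step 9: insert gu at [15, 26] -> counters=[1,0,2,0,0,0,1,0,1,0,1,0,0,0,0,1,0,1,0,0,0,1,0,0,1,0,2,1,1,0,1,0,0,0,0,1,0,1,0,1,0,0,0,0,0,0,0,0]
Step 10: insert d at [10, 31] -> counters=[1,0,2,0,0,0,1,0,1,0,2,0,0,0,0,1,0,1,0,0,0,1,0,0,1,0,2,1,1,0,1,1,0,0,0,1,0,1,0,1,0,0,0,0,0,0,0,0]
Step 11: delete ekf at [17, 26] -> counters=[1,0,2,0,0,0,1,0,1,0,2,0,0,0,0,1,0,0,0,0,0,1,0,0,1,0,1,1,1,0,1,1,0,0,0,1,0,1,0,1,0,0,0,0,0,0,0,0]
Step 12: insert jy at [2, 24] -> counters=[1,0,3,0,0,0,1,0,1,0,2,0,0,0,0,1,0,0,0,0,0,1,0,0,2,0,1,1,1,0,1,1,0,0,0,1,0,1,0,1,0,0,0,0,0,0,0,0]
Step 13: insert ty at [30, 39] -> counters=[1,0,3,0,0,0,1,0,1,0,2,0,0,0,0,1,0,0,0,0,0,1,0,0,2,0,1,1,1,0,2,1,0,0,0,1,0,1,0,2,0,0,0,0,0,0,0,0]
Step 14: delete s at [0, 2] -> counters=[0,0,2,0,0,0,1,0,1,0,2,0,0,0,0,1,0,0,0,0,0,1,0,0,2,0,1,1,1,0,2,1,0,0,0,1,0,1,0,2,0,0,0,0,0,0,0,0]
Step 15: delete u at [21, 28] -> counters=[0,0,2,0,0,0,1,0,1,0,2,0,0,0,0,1,0,0,0,0,0,0,0,0,2,0,1,1,0,0,2,1,0,0,0,1,0,1,0,2,0,0,0,0,0,0,0,0]
Step 16: insert d at [10, 31] -> counters=[0,0,2,0,0,0,1,0,1,0,3,0,0,0,0,1,0,0,0,0,0,0,0,0,2,0,1,1,0,0,2,2,0,0,0,1,0,1,0,2,0,0,0,0,0,0,0,0]
Query b: check counters[10]=3 counters[35]=1 -> maybe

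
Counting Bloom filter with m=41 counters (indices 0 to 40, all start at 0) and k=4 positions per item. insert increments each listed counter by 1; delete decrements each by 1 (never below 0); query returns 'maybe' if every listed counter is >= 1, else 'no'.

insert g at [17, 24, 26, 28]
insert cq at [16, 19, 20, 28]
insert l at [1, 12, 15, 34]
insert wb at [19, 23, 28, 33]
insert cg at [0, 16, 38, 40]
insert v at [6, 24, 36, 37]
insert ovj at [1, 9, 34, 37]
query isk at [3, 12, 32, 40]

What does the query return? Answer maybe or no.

Answer: no

Derivation:
Step 1: insert g at [17, 24, 26, 28] -> counters=[0,0,0,0,0,0,0,0,0,0,0,0,0,0,0,0,0,1,0,0,0,0,0,0,1,0,1,0,1,0,0,0,0,0,0,0,0,0,0,0,0]
Step 2: insert cq at [16, 19, 20, 28] -> counters=[0,0,0,0,0,0,0,0,0,0,0,0,0,0,0,0,1,1,0,1,1,0,0,0,1,0,1,0,2,0,0,0,0,0,0,0,0,0,0,0,0]
Step 3: insert l at [1, 12, 15, 34] -> counters=[0,1,0,0,0,0,0,0,0,0,0,0,1,0,0,1,1,1,0,1,1,0,0,0,1,0,1,0,2,0,0,0,0,0,1,0,0,0,0,0,0]
Step 4: insert wb at [19, 23, 28, 33] -> counters=[0,1,0,0,0,0,0,0,0,0,0,0,1,0,0,1,1,1,0,2,1,0,0,1,1,0,1,0,3,0,0,0,0,1,1,0,0,0,0,0,0]
Step 5: insert cg at [0, 16, 38, 40] -> counters=[1,1,0,0,0,0,0,0,0,0,0,0,1,0,0,1,2,1,0,2,1,0,0,1,1,0,1,0,3,0,0,0,0,1,1,0,0,0,1,0,1]
Step 6: insert v at [6, 24, 36, 37] -> counters=[1,1,0,0,0,0,1,0,0,0,0,0,1,0,0,1,2,1,0,2,1,0,0,1,2,0,1,0,3,0,0,0,0,1,1,0,1,1,1,0,1]
Step 7: insert ovj at [1, 9, 34, 37] -> counters=[1,2,0,0,0,0,1,0,0,1,0,0,1,0,0,1,2,1,0,2,1,0,0,1,2,0,1,0,3,0,0,0,0,1,2,0,1,2,1,0,1]
Query isk: check counters[3]=0 counters[12]=1 counters[32]=0 counters[40]=1 -> no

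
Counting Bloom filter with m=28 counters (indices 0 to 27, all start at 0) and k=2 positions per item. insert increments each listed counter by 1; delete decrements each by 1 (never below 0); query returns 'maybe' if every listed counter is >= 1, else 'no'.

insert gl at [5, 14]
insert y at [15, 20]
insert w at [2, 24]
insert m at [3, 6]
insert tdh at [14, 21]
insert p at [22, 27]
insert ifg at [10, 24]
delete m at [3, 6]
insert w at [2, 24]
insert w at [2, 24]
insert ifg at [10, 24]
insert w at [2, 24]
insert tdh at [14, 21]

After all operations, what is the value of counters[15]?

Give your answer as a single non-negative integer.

Answer: 1

Derivation:
Step 1: insert gl at [5, 14] -> counters=[0,0,0,0,0,1,0,0,0,0,0,0,0,0,1,0,0,0,0,0,0,0,0,0,0,0,0,0]
Step 2: insert y at [15, 20] -> counters=[0,0,0,0,0,1,0,0,0,0,0,0,0,0,1,1,0,0,0,0,1,0,0,0,0,0,0,0]
Step 3: insert w at [2, 24] -> counters=[0,0,1,0,0,1,0,0,0,0,0,0,0,0,1,1,0,0,0,0,1,0,0,0,1,0,0,0]
Step 4: insert m at [3, 6] -> counters=[0,0,1,1,0,1,1,0,0,0,0,0,0,0,1,1,0,0,0,0,1,0,0,0,1,0,0,0]
Step 5: insert tdh at [14, 21] -> counters=[0,0,1,1,0,1,1,0,0,0,0,0,0,0,2,1,0,0,0,0,1,1,0,0,1,0,0,0]
Step 6: insert p at [22, 27] -> counters=[0,0,1,1,0,1,1,0,0,0,0,0,0,0,2,1,0,0,0,0,1,1,1,0,1,0,0,1]
Step 7: insert ifg at [10, 24] -> counters=[0,0,1,1,0,1,1,0,0,0,1,0,0,0,2,1,0,0,0,0,1,1,1,0,2,0,0,1]
Step 8: delete m at [3, 6] -> counters=[0,0,1,0,0,1,0,0,0,0,1,0,0,0,2,1,0,0,0,0,1,1,1,0,2,0,0,1]
Step 9: insert w at [2, 24] -> counters=[0,0,2,0,0,1,0,0,0,0,1,0,0,0,2,1,0,0,0,0,1,1,1,0,3,0,0,1]
Step 10: insert w at [2, 24] -> counters=[0,0,3,0,0,1,0,0,0,0,1,0,0,0,2,1,0,0,0,0,1,1,1,0,4,0,0,1]
Step 11: insert ifg at [10, 24] -> counters=[0,0,3,0,0,1,0,0,0,0,2,0,0,0,2,1,0,0,0,0,1,1,1,0,5,0,0,1]
Step 12: insert w at [2, 24] -> counters=[0,0,4,0,0,1,0,0,0,0,2,0,0,0,2,1,0,0,0,0,1,1,1,0,6,0,0,1]
Step 13: insert tdh at [14, 21] -> counters=[0,0,4,0,0,1,0,0,0,0,2,0,0,0,3,1,0,0,0,0,1,2,1,0,6,0,0,1]
Final counters=[0,0,4,0,0,1,0,0,0,0,2,0,0,0,3,1,0,0,0,0,1,2,1,0,6,0,0,1] -> counters[15]=1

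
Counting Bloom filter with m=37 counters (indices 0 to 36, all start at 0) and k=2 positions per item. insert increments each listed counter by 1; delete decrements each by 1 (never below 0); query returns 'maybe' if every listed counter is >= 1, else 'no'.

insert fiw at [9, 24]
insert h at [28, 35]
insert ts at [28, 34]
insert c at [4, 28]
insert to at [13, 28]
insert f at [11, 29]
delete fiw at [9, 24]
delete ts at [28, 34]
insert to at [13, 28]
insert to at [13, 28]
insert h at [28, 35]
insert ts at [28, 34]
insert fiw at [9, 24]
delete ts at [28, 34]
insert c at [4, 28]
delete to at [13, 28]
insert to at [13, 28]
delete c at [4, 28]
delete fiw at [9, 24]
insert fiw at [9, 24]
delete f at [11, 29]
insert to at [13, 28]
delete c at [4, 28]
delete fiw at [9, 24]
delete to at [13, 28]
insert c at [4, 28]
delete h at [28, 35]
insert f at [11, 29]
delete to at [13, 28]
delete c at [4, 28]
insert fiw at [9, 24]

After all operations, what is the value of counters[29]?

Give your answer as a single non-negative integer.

Answer: 1

Derivation:
Step 1: insert fiw at [9, 24] -> counters=[0,0,0,0,0,0,0,0,0,1,0,0,0,0,0,0,0,0,0,0,0,0,0,0,1,0,0,0,0,0,0,0,0,0,0,0,0]
Step 2: insert h at [28, 35] -> counters=[0,0,0,0,0,0,0,0,0,1,0,0,0,0,0,0,0,0,0,0,0,0,0,0,1,0,0,0,1,0,0,0,0,0,0,1,0]
Step 3: insert ts at [28, 34] -> counters=[0,0,0,0,0,0,0,0,0,1,0,0,0,0,0,0,0,0,0,0,0,0,0,0,1,0,0,0,2,0,0,0,0,0,1,1,0]
Step 4: insert c at [4, 28] -> counters=[0,0,0,0,1,0,0,0,0,1,0,0,0,0,0,0,0,0,0,0,0,0,0,0,1,0,0,0,3,0,0,0,0,0,1,1,0]
Step 5: insert to at [13, 28] -> counters=[0,0,0,0,1,0,0,0,0,1,0,0,0,1,0,0,0,0,0,0,0,0,0,0,1,0,0,0,4,0,0,0,0,0,1,1,0]
Step 6: insert f at [11, 29] -> counters=[0,0,0,0,1,0,0,0,0,1,0,1,0,1,0,0,0,0,0,0,0,0,0,0,1,0,0,0,4,1,0,0,0,0,1,1,0]
Step 7: delete fiw at [9, 24] -> counters=[0,0,0,0,1,0,0,0,0,0,0,1,0,1,0,0,0,0,0,0,0,0,0,0,0,0,0,0,4,1,0,0,0,0,1,1,0]
Step 8: delete ts at [28, 34] -> counters=[0,0,0,0,1,0,0,0,0,0,0,1,0,1,0,0,0,0,0,0,0,0,0,0,0,0,0,0,3,1,0,0,0,0,0,1,0]
Step 9: insert to at [13, 28] -> counters=[0,0,0,0,1,0,0,0,0,0,0,1,0,2,0,0,0,0,0,0,0,0,0,0,0,0,0,0,4,1,0,0,0,0,0,1,0]
Step 10: insert to at [13, 28] -> counters=[0,0,0,0,1,0,0,0,0,0,0,1,0,3,0,0,0,0,0,0,0,0,0,0,0,0,0,0,5,1,0,0,0,0,0,1,0]
Step 11: insert h at [28, 35] -> counters=[0,0,0,0,1,0,0,0,0,0,0,1,0,3,0,0,0,0,0,0,0,0,0,0,0,0,0,0,6,1,0,0,0,0,0,2,0]
Step 12: insert ts at [28, 34] -> counters=[0,0,0,0,1,0,0,0,0,0,0,1,0,3,0,0,0,0,0,0,0,0,0,0,0,0,0,0,7,1,0,0,0,0,1,2,0]
Step 13: insert fiw at [9, 24] -> counters=[0,0,0,0,1,0,0,0,0,1,0,1,0,3,0,0,0,0,0,0,0,0,0,0,1,0,0,0,7,1,0,0,0,0,1,2,0]
Step 14: delete ts at [28, 34] -> counters=[0,0,0,0,1,0,0,0,0,1,0,1,0,3,0,0,0,0,0,0,0,0,0,0,1,0,0,0,6,1,0,0,0,0,0,2,0]
Step 15: insert c at [4, 28] -> counters=[0,0,0,0,2,0,0,0,0,1,0,1,0,3,0,0,0,0,0,0,0,0,0,0,1,0,0,0,7,1,0,0,0,0,0,2,0]
Step 16: delete to at [13, 28] -> counters=[0,0,0,0,2,0,0,0,0,1,0,1,0,2,0,0,0,0,0,0,0,0,0,0,1,0,0,0,6,1,0,0,0,0,0,2,0]
Step 17: insert to at [13, 28] -> counters=[0,0,0,0,2,0,0,0,0,1,0,1,0,3,0,0,0,0,0,0,0,0,0,0,1,0,0,0,7,1,0,0,0,0,0,2,0]
Step 18: delete c at [4, 28] -> counters=[0,0,0,0,1,0,0,0,0,1,0,1,0,3,0,0,0,0,0,0,0,0,0,0,1,0,0,0,6,1,0,0,0,0,0,2,0]
Step 19: delete fiw at [9, 24] -> counters=[0,0,0,0,1,0,0,0,0,0,0,1,0,3,0,0,0,0,0,0,0,0,0,0,0,0,0,0,6,1,0,0,0,0,0,2,0]
Step 20: insert fiw at [9, 24] -> counters=[0,0,0,0,1,0,0,0,0,1,0,1,0,3,0,0,0,0,0,0,0,0,0,0,1,0,0,0,6,1,0,0,0,0,0,2,0]
Step 21: delete f at [11, 29] -> counters=[0,0,0,0,1,0,0,0,0,1,0,0,0,3,0,0,0,0,0,0,0,0,0,0,1,0,0,0,6,0,0,0,0,0,0,2,0]
Step 22: insert to at [13, 28] -> counters=[0,0,0,0,1,0,0,0,0,1,0,0,0,4,0,0,0,0,0,0,0,0,0,0,1,0,0,0,7,0,0,0,0,0,0,2,0]
Step 23: delete c at [4, 28] -> counters=[0,0,0,0,0,0,0,0,0,1,0,0,0,4,0,0,0,0,0,0,0,0,0,0,1,0,0,0,6,0,0,0,0,0,0,2,0]
Step 24: delete fiw at [9, 24] -> counters=[0,0,0,0,0,0,0,0,0,0,0,0,0,4,0,0,0,0,0,0,0,0,0,0,0,0,0,0,6,0,0,0,0,0,0,2,0]
Step 25: delete to at [13, 28] -> counters=[0,0,0,0,0,0,0,0,0,0,0,0,0,3,0,0,0,0,0,0,0,0,0,0,0,0,0,0,5,0,0,0,0,0,0,2,0]
Step 26: insert c at [4, 28] -> counters=[0,0,0,0,1,0,0,0,0,0,0,0,0,3,0,0,0,0,0,0,0,0,0,0,0,0,0,0,6,0,0,0,0,0,0,2,0]
Step 27: delete h at [28, 35] -> counters=[0,0,0,0,1,0,0,0,0,0,0,0,0,3,0,0,0,0,0,0,0,0,0,0,0,0,0,0,5,0,0,0,0,0,0,1,0]
Step 28: insert f at [11, 29] -> counters=[0,0,0,0,1,0,0,0,0,0,0,1,0,3,0,0,0,0,0,0,0,0,0,0,0,0,0,0,5,1,0,0,0,0,0,1,0]
Step 29: delete to at [13, 28] -> counters=[0,0,0,0,1,0,0,0,0,0,0,1,0,2,0,0,0,0,0,0,0,0,0,0,0,0,0,0,4,1,0,0,0,0,0,1,0]
Step 30: delete c at [4, 28] -> counters=[0,0,0,0,0,0,0,0,0,0,0,1,0,2,0,0,0,0,0,0,0,0,0,0,0,0,0,0,3,1,0,0,0,0,0,1,0]
Step 31: insert fiw at [9, 24] -> counters=[0,0,0,0,0,0,0,0,0,1,0,1,0,2,0,0,0,0,0,0,0,0,0,0,1,0,0,0,3,1,0,0,0,0,0,1,0]
Final counters=[0,0,0,0,0,0,0,0,0,1,0,1,0,2,0,0,0,0,0,0,0,0,0,0,1,0,0,0,3,1,0,0,0,0,0,1,0] -> counters[29]=1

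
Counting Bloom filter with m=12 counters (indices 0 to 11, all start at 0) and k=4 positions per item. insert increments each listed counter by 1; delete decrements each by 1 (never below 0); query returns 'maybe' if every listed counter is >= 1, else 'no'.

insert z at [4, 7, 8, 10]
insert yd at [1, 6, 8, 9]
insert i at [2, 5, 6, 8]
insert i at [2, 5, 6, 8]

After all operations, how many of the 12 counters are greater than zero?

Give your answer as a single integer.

Step 1: insert z at [4, 7, 8, 10] -> counters=[0,0,0,0,1,0,0,1,1,0,1,0]
Step 2: insert yd at [1, 6, 8, 9] -> counters=[0,1,0,0,1,0,1,1,2,1,1,0]
Step 3: insert i at [2, 5, 6, 8] -> counters=[0,1,1,0,1,1,2,1,3,1,1,0]
Step 4: insert i at [2, 5, 6, 8] -> counters=[0,1,2,0,1,2,3,1,4,1,1,0]
Final counters=[0,1,2,0,1,2,3,1,4,1,1,0] -> 9 nonzero

Answer: 9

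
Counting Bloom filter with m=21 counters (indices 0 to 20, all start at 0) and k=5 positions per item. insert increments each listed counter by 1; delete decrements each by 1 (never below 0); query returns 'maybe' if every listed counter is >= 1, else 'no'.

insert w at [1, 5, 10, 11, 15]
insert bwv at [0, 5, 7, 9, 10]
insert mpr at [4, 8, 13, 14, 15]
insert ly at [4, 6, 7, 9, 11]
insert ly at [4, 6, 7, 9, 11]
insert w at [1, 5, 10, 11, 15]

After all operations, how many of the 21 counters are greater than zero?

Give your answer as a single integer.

Step 1: insert w at [1, 5, 10, 11, 15] -> counters=[0,1,0,0,0,1,0,0,0,0,1,1,0,0,0,1,0,0,0,0,0]
Step 2: insert bwv at [0, 5, 7, 9, 10] -> counters=[1,1,0,0,0,2,0,1,0,1,2,1,0,0,0,1,0,0,0,0,0]
Step 3: insert mpr at [4, 8, 13, 14, 15] -> counters=[1,1,0,0,1,2,0,1,1,1,2,1,0,1,1,2,0,0,0,0,0]
Step 4: insert ly at [4, 6, 7, 9, 11] -> counters=[1,1,0,0,2,2,1,2,1,2,2,2,0,1,1,2,0,0,0,0,0]
Step 5: insert ly at [4, 6, 7, 9, 11] -> counters=[1,1,0,0,3,2,2,3,1,3,2,3,0,1,1,2,0,0,0,0,0]
Step 6: insert w at [1, 5, 10, 11, 15] -> counters=[1,2,0,0,3,3,2,3,1,3,3,4,0,1,1,3,0,0,0,0,0]
Final counters=[1,2,0,0,3,3,2,3,1,3,3,4,0,1,1,3,0,0,0,0,0] -> 13 nonzero

Answer: 13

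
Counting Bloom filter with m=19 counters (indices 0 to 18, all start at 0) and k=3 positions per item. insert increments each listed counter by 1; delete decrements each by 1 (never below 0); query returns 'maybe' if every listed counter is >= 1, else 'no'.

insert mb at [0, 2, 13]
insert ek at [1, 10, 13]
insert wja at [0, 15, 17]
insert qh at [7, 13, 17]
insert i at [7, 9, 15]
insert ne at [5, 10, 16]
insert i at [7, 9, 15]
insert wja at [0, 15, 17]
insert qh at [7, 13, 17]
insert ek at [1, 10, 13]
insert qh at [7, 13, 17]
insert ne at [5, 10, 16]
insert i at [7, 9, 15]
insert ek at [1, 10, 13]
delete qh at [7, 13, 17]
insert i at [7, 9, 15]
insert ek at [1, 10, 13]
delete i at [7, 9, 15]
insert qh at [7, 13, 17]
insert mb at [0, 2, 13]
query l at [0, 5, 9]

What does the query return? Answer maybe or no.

Step 1: insert mb at [0, 2, 13] -> counters=[1,0,1,0,0,0,0,0,0,0,0,0,0,1,0,0,0,0,0]
Step 2: insert ek at [1, 10, 13] -> counters=[1,1,1,0,0,0,0,0,0,0,1,0,0,2,0,0,0,0,0]
Step 3: insert wja at [0, 15, 17] -> counters=[2,1,1,0,0,0,0,0,0,0,1,0,0,2,0,1,0,1,0]
Step 4: insert qh at [7, 13, 17] -> counters=[2,1,1,0,0,0,0,1,0,0,1,0,0,3,0,1,0,2,0]
Step 5: insert i at [7, 9, 15] -> counters=[2,1,1,0,0,0,0,2,0,1,1,0,0,3,0,2,0,2,0]
Step 6: insert ne at [5, 10, 16] -> counters=[2,1,1,0,0,1,0,2,0,1,2,0,0,3,0,2,1,2,0]
Step 7: insert i at [7, 9, 15] -> counters=[2,1,1,0,0,1,0,3,0,2,2,0,0,3,0,3,1,2,0]
Step 8: insert wja at [0, 15, 17] -> counters=[3,1,1,0,0,1,0,3,0,2,2,0,0,3,0,4,1,3,0]
Step 9: insert qh at [7, 13, 17] -> counters=[3,1,1,0,0,1,0,4,0,2,2,0,0,4,0,4,1,4,0]
Step 10: insert ek at [1, 10, 13] -> counters=[3,2,1,0,0,1,0,4,0,2,3,0,0,5,0,4,1,4,0]
Step 11: insert qh at [7, 13, 17] -> counters=[3,2,1,0,0,1,0,5,0,2,3,0,0,6,0,4,1,5,0]
Step 12: insert ne at [5, 10, 16] -> counters=[3,2,1,0,0,2,0,5,0,2,4,0,0,6,0,4,2,5,0]
Step 13: insert i at [7, 9, 15] -> counters=[3,2,1,0,0,2,0,6,0,3,4,0,0,6,0,5,2,5,0]
Step 14: insert ek at [1, 10, 13] -> counters=[3,3,1,0,0,2,0,6,0,3,5,0,0,7,0,5,2,5,0]
Step 15: delete qh at [7, 13, 17] -> counters=[3,3,1,0,0,2,0,5,0,3,5,0,0,6,0,5,2,4,0]
Step 16: insert i at [7, 9, 15] -> counters=[3,3,1,0,0,2,0,6,0,4,5,0,0,6,0,6,2,4,0]
Step 17: insert ek at [1, 10, 13] -> counters=[3,4,1,0,0,2,0,6,0,4,6,0,0,7,0,6,2,4,0]
Step 18: delete i at [7, 9, 15] -> counters=[3,4,1,0,0,2,0,5,0,3,6,0,0,7,0,5,2,4,0]
Step 19: insert qh at [7, 13, 17] -> counters=[3,4,1,0,0,2,0,6,0,3,6,0,0,8,0,5,2,5,0]
Step 20: insert mb at [0, 2, 13] -> counters=[4,4,2,0,0,2,0,6,0,3,6,0,0,9,0,5,2,5,0]
Query l: check counters[0]=4 counters[5]=2 counters[9]=3 -> maybe

Answer: maybe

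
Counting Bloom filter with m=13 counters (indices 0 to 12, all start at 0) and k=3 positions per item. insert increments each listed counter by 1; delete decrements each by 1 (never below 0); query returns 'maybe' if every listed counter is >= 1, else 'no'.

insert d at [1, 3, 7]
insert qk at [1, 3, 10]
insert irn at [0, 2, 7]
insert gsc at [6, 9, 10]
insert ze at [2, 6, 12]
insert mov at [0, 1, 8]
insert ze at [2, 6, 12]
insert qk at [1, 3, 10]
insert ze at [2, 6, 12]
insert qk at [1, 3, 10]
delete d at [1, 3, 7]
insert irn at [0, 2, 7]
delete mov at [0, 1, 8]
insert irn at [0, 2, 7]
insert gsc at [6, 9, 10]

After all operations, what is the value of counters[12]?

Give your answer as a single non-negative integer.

Answer: 3

Derivation:
Step 1: insert d at [1, 3, 7] -> counters=[0,1,0,1,0,0,0,1,0,0,0,0,0]
Step 2: insert qk at [1, 3, 10] -> counters=[0,2,0,2,0,0,0,1,0,0,1,0,0]
Step 3: insert irn at [0, 2, 7] -> counters=[1,2,1,2,0,0,0,2,0,0,1,0,0]
Step 4: insert gsc at [6, 9, 10] -> counters=[1,2,1,2,0,0,1,2,0,1,2,0,0]
Step 5: insert ze at [2, 6, 12] -> counters=[1,2,2,2,0,0,2,2,0,1,2,0,1]
Step 6: insert mov at [0, 1, 8] -> counters=[2,3,2,2,0,0,2,2,1,1,2,0,1]
Step 7: insert ze at [2, 6, 12] -> counters=[2,3,3,2,0,0,3,2,1,1,2,0,2]
Step 8: insert qk at [1, 3, 10] -> counters=[2,4,3,3,0,0,3,2,1,1,3,0,2]
Step 9: insert ze at [2, 6, 12] -> counters=[2,4,4,3,0,0,4,2,1,1,3,0,3]
Step 10: insert qk at [1, 3, 10] -> counters=[2,5,4,4,0,0,4,2,1,1,4,0,3]
Step 11: delete d at [1, 3, 7] -> counters=[2,4,4,3,0,0,4,1,1,1,4,0,3]
Step 12: insert irn at [0, 2, 7] -> counters=[3,4,5,3,0,0,4,2,1,1,4,0,3]
Step 13: delete mov at [0, 1, 8] -> counters=[2,3,5,3,0,0,4,2,0,1,4,0,3]
Step 14: insert irn at [0, 2, 7] -> counters=[3,3,6,3,0,0,4,3,0,1,4,0,3]
Step 15: insert gsc at [6, 9, 10] -> counters=[3,3,6,3,0,0,5,3,0,2,5,0,3]
Final counters=[3,3,6,3,0,0,5,3,0,2,5,0,3] -> counters[12]=3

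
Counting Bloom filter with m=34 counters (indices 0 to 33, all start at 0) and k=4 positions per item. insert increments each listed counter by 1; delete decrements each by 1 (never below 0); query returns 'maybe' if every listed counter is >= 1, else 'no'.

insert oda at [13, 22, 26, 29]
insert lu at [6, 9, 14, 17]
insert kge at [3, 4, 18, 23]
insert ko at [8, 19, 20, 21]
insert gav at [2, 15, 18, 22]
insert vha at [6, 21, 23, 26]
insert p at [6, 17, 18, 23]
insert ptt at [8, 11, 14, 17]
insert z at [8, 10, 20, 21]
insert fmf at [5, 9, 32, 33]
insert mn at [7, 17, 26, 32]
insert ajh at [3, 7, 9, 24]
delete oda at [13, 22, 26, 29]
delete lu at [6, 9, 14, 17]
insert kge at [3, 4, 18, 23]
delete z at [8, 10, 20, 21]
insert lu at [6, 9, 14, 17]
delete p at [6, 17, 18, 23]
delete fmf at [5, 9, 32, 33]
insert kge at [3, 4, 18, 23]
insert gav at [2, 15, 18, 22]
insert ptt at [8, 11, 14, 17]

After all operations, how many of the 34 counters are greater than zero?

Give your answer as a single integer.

Step 1: insert oda at [13, 22, 26, 29] -> counters=[0,0,0,0,0,0,0,0,0,0,0,0,0,1,0,0,0,0,0,0,0,0,1,0,0,0,1,0,0,1,0,0,0,0]
Step 2: insert lu at [6, 9, 14, 17] -> counters=[0,0,0,0,0,0,1,0,0,1,0,0,0,1,1,0,0,1,0,0,0,0,1,0,0,0,1,0,0,1,0,0,0,0]
Step 3: insert kge at [3, 4, 18, 23] -> counters=[0,0,0,1,1,0,1,0,0,1,0,0,0,1,1,0,0,1,1,0,0,0,1,1,0,0,1,0,0,1,0,0,0,0]
Step 4: insert ko at [8, 19, 20, 21] -> counters=[0,0,0,1,1,0,1,0,1,1,0,0,0,1,1,0,0,1,1,1,1,1,1,1,0,0,1,0,0,1,0,0,0,0]
Step 5: insert gav at [2, 15, 18, 22] -> counters=[0,0,1,1,1,0,1,0,1,1,0,0,0,1,1,1,0,1,2,1,1,1,2,1,0,0,1,0,0,1,0,0,0,0]
Step 6: insert vha at [6, 21, 23, 26] -> counters=[0,0,1,1,1,0,2,0,1,1,0,0,0,1,1,1,0,1,2,1,1,2,2,2,0,0,2,0,0,1,0,0,0,0]
Step 7: insert p at [6, 17, 18, 23] -> counters=[0,0,1,1,1,0,3,0,1,1,0,0,0,1,1,1,0,2,3,1,1,2,2,3,0,0,2,0,0,1,0,0,0,0]
Step 8: insert ptt at [8, 11, 14, 17] -> counters=[0,0,1,1,1,0,3,0,2,1,0,1,0,1,2,1,0,3,3,1,1,2,2,3,0,0,2,0,0,1,0,0,0,0]
Step 9: insert z at [8, 10, 20, 21] -> counters=[0,0,1,1,1,0,3,0,3,1,1,1,0,1,2,1,0,3,3,1,2,3,2,3,0,0,2,0,0,1,0,0,0,0]
Step 10: insert fmf at [5, 9, 32, 33] -> counters=[0,0,1,1,1,1,3,0,3,2,1,1,0,1,2,1,0,3,3,1,2,3,2,3,0,0,2,0,0,1,0,0,1,1]
Step 11: insert mn at [7, 17, 26, 32] -> counters=[0,0,1,1,1,1,3,1,3,2,1,1,0,1,2,1,0,4,3,1,2,3,2,3,0,0,3,0,0,1,0,0,2,1]
Step 12: insert ajh at [3, 7, 9, 24] -> counters=[0,0,1,2,1,1,3,2,3,3,1,1,0,1,2,1,0,4,3,1,2,3,2,3,1,0,3,0,0,1,0,0,2,1]
Step 13: delete oda at [13, 22, 26, 29] -> counters=[0,0,1,2,1,1,3,2,3,3,1,1,0,0,2,1,0,4,3,1,2,3,1,3,1,0,2,0,0,0,0,0,2,1]
Step 14: delete lu at [6, 9, 14, 17] -> counters=[0,0,1,2,1,1,2,2,3,2,1,1,0,0,1,1,0,3,3,1,2,3,1,3,1,0,2,0,0,0,0,0,2,1]
Step 15: insert kge at [3, 4, 18, 23] -> counters=[0,0,1,3,2,1,2,2,3,2,1,1,0,0,1,1,0,3,4,1,2,3,1,4,1,0,2,0,0,0,0,0,2,1]
Step 16: delete z at [8, 10, 20, 21] -> counters=[0,0,1,3,2,1,2,2,2,2,0,1,0,0,1,1,0,3,4,1,1,2,1,4,1,0,2,0,0,0,0,0,2,1]
Step 17: insert lu at [6, 9, 14, 17] -> counters=[0,0,1,3,2,1,3,2,2,3,0,1,0,0,2,1,0,4,4,1,1,2,1,4,1,0,2,0,0,0,0,0,2,1]
Step 18: delete p at [6, 17, 18, 23] -> counters=[0,0,1,3,2,1,2,2,2,3,0,1,0,0,2,1,0,3,3,1,1,2,1,3,1,0,2,0,0,0,0,0,2,1]
Step 19: delete fmf at [5, 9, 32, 33] -> counters=[0,0,1,3,2,0,2,2,2,2,0,1,0,0,2,1,0,3,3,1,1,2,1,3,1,0,2,0,0,0,0,0,1,0]
Step 20: insert kge at [3, 4, 18, 23] -> counters=[0,0,1,4,3,0,2,2,2,2,0,1,0,0,2,1,0,3,4,1,1,2,1,4,1,0,2,0,0,0,0,0,1,0]
Step 21: insert gav at [2, 15, 18, 22] -> counters=[0,0,2,4,3,0,2,2,2,2,0,1,0,0,2,2,0,3,5,1,1,2,2,4,1,0,2,0,0,0,0,0,1,0]
Step 22: insert ptt at [8, 11, 14, 17] -> counters=[0,0,2,4,3,0,2,2,3,2,0,2,0,0,3,2,0,4,5,1,1,2,2,4,1,0,2,0,0,0,0,0,1,0]
Final counters=[0,0,2,4,3,0,2,2,3,2,0,2,0,0,3,2,0,4,5,1,1,2,2,4,1,0,2,0,0,0,0,0,1,0] -> 20 nonzero

Answer: 20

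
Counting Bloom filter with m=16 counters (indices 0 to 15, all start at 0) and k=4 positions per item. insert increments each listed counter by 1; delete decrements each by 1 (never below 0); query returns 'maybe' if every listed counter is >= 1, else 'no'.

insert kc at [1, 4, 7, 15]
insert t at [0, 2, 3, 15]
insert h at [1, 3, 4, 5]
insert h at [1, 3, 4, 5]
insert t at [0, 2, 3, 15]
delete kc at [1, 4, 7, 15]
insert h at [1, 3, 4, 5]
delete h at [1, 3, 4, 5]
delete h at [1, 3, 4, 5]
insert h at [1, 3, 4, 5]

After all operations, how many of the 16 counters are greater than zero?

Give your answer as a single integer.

Answer: 7

Derivation:
Step 1: insert kc at [1, 4, 7, 15] -> counters=[0,1,0,0,1,0,0,1,0,0,0,0,0,0,0,1]
Step 2: insert t at [0, 2, 3, 15] -> counters=[1,1,1,1,1,0,0,1,0,0,0,0,0,0,0,2]
Step 3: insert h at [1, 3, 4, 5] -> counters=[1,2,1,2,2,1,0,1,0,0,0,0,0,0,0,2]
Step 4: insert h at [1, 3, 4, 5] -> counters=[1,3,1,3,3,2,0,1,0,0,0,0,0,0,0,2]
Step 5: insert t at [0, 2, 3, 15] -> counters=[2,3,2,4,3,2,0,1,0,0,0,0,0,0,0,3]
Step 6: delete kc at [1, 4, 7, 15] -> counters=[2,2,2,4,2,2,0,0,0,0,0,0,0,0,0,2]
Step 7: insert h at [1, 3, 4, 5] -> counters=[2,3,2,5,3,3,0,0,0,0,0,0,0,0,0,2]
Step 8: delete h at [1, 3, 4, 5] -> counters=[2,2,2,4,2,2,0,0,0,0,0,0,0,0,0,2]
Step 9: delete h at [1, 3, 4, 5] -> counters=[2,1,2,3,1,1,0,0,0,0,0,0,0,0,0,2]
Step 10: insert h at [1, 3, 4, 5] -> counters=[2,2,2,4,2,2,0,0,0,0,0,0,0,0,0,2]
Final counters=[2,2,2,4,2,2,0,0,0,0,0,0,0,0,0,2] -> 7 nonzero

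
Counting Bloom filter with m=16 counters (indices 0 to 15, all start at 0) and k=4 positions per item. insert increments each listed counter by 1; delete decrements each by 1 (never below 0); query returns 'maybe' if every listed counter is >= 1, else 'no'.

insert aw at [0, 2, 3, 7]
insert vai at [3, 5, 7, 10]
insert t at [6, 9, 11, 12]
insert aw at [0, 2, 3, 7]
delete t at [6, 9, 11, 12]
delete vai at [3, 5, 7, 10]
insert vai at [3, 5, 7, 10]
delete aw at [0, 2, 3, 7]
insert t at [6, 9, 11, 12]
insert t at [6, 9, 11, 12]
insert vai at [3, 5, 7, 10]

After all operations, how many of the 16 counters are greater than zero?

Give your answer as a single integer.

Answer: 10

Derivation:
Step 1: insert aw at [0, 2, 3, 7] -> counters=[1,0,1,1,0,0,0,1,0,0,0,0,0,0,0,0]
Step 2: insert vai at [3, 5, 7, 10] -> counters=[1,0,1,2,0,1,0,2,0,0,1,0,0,0,0,0]
Step 3: insert t at [6, 9, 11, 12] -> counters=[1,0,1,2,0,1,1,2,0,1,1,1,1,0,0,0]
Step 4: insert aw at [0, 2, 3, 7] -> counters=[2,0,2,3,0,1,1,3,0,1,1,1,1,0,0,0]
Step 5: delete t at [6, 9, 11, 12] -> counters=[2,0,2,3,0,1,0,3,0,0,1,0,0,0,0,0]
Step 6: delete vai at [3, 5, 7, 10] -> counters=[2,0,2,2,0,0,0,2,0,0,0,0,0,0,0,0]
Step 7: insert vai at [3, 5, 7, 10] -> counters=[2,0,2,3,0,1,0,3,0,0,1,0,0,0,0,0]
Step 8: delete aw at [0, 2, 3, 7] -> counters=[1,0,1,2,0,1,0,2,0,0,1,0,0,0,0,0]
Step 9: insert t at [6, 9, 11, 12] -> counters=[1,0,1,2,0,1,1,2,0,1,1,1,1,0,0,0]
Step 10: insert t at [6, 9, 11, 12] -> counters=[1,0,1,2,0,1,2,2,0,2,1,2,2,0,0,0]
Step 11: insert vai at [3, 5, 7, 10] -> counters=[1,0,1,3,0,2,2,3,0,2,2,2,2,0,0,0]
Final counters=[1,0,1,3,0,2,2,3,0,2,2,2,2,0,0,0] -> 10 nonzero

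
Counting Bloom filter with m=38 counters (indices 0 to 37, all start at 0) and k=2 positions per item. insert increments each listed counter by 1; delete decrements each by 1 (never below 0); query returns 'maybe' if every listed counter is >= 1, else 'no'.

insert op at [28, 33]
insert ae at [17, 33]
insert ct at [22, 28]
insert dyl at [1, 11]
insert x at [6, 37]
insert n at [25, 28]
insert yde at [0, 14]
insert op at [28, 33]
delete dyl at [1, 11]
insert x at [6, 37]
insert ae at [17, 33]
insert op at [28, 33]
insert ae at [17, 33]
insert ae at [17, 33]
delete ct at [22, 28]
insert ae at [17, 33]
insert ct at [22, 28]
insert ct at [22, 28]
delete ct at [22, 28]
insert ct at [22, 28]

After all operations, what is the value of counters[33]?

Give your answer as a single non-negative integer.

Answer: 8

Derivation:
Step 1: insert op at [28, 33] -> counters=[0,0,0,0,0,0,0,0,0,0,0,0,0,0,0,0,0,0,0,0,0,0,0,0,0,0,0,0,1,0,0,0,0,1,0,0,0,0]
Step 2: insert ae at [17, 33] -> counters=[0,0,0,0,0,0,0,0,0,0,0,0,0,0,0,0,0,1,0,0,0,0,0,0,0,0,0,0,1,0,0,0,0,2,0,0,0,0]
Step 3: insert ct at [22, 28] -> counters=[0,0,0,0,0,0,0,0,0,0,0,0,0,0,0,0,0,1,0,0,0,0,1,0,0,0,0,0,2,0,0,0,0,2,0,0,0,0]
Step 4: insert dyl at [1, 11] -> counters=[0,1,0,0,0,0,0,0,0,0,0,1,0,0,0,0,0,1,0,0,0,0,1,0,0,0,0,0,2,0,0,0,0,2,0,0,0,0]
Step 5: insert x at [6, 37] -> counters=[0,1,0,0,0,0,1,0,0,0,0,1,0,0,0,0,0,1,0,0,0,0,1,0,0,0,0,0,2,0,0,0,0,2,0,0,0,1]
Step 6: insert n at [25, 28] -> counters=[0,1,0,0,0,0,1,0,0,0,0,1,0,0,0,0,0,1,0,0,0,0,1,0,0,1,0,0,3,0,0,0,0,2,0,0,0,1]
Step 7: insert yde at [0, 14] -> counters=[1,1,0,0,0,0,1,0,0,0,0,1,0,0,1,0,0,1,0,0,0,0,1,0,0,1,0,0,3,0,0,0,0,2,0,0,0,1]
Step 8: insert op at [28, 33] -> counters=[1,1,0,0,0,0,1,0,0,0,0,1,0,0,1,0,0,1,0,0,0,0,1,0,0,1,0,0,4,0,0,0,0,3,0,0,0,1]
Step 9: delete dyl at [1, 11] -> counters=[1,0,0,0,0,0,1,0,0,0,0,0,0,0,1,0,0,1,0,0,0,0,1,0,0,1,0,0,4,0,0,0,0,3,0,0,0,1]
Step 10: insert x at [6, 37] -> counters=[1,0,0,0,0,0,2,0,0,0,0,0,0,0,1,0,0,1,0,0,0,0,1,0,0,1,0,0,4,0,0,0,0,3,0,0,0,2]
Step 11: insert ae at [17, 33] -> counters=[1,0,0,0,0,0,2,0,0,0,0,0,0,0,1,0,0,2,0,0,0,0,1,0,0,1,0,0,4,0,0,0,0,4,0,0,0,2]
Step 12: insert op at [28, 33] -> counters=[1,0,0,0,0,0,2,0,0,0,0,0,0,0,1,0,0,2,0,0,0,0,1,0,0,1,0,0,5,0,0,0,0,5,0,0,0,2]
Step 13: insert ae at [17, 33] -> counters=[1,0,0,0,0,0,2,0,0,0,0,0,0,0,1,0,0,3,0,0,0,0,1,0,0,1,0,0,5,0,0,0,0,6,0,0,0,2]
Step 14: insert ae at [17, 33] -> counters=[1,0,0,0,0,0,2,0,0,0,0,0,0,0,1,0,0,4,0,0,0,0,1,0,0,1,0,0,5,0,0,0,0,7,0,0,0,2]
Step 15: delete ct at [22, 28] -> counters=[1,0,0,0,0,0,2,0,0,0,0,0,0,0,1,0,0,4,0,0,0,0,0,0,0,1,0,0,4,0,0,0,0,7,0,0,0,2]
Step 16: insert ae at [17, 33] -> counters=[1,0,0,0,0,0,2,0,0,0,0,0,0,0,1,0,0,5,0,0,0,0,0,0,0,1,0,0,4,0,0,0,0,8,0,0,0,2]
Step 17: insert ct at [22, 28] -> counters=[1,0,0,0,0,0,2,0,0,0,0,0,0,0,1,0,0,5,0,0,0,0,1,0,0,1,0,0,5,0,0,0,0,8,0,0,0,2]
Step 18: insert ct at [22, 28] -> counters=[1,0,0,0,0,0,2,0,0,0,0,0,0,0,1,0,0,5,0,0,0,0,2,0,0,1,0,0,6,0,0,0,0,8,0,0,0,2]
Step 19: delete ct at [22, 28] -> counters=[1,0,0,0,0,0,2,0,0,0,0,0,0,0,1,0,0,5,0,0,0,0,1,0,0,1,0,0,5,0,0,0,0,8,0,0,0,2]
Step 20: insert ct at [22, 28] -> counters=[1,0,0,0,0,0,2,0,0,0,0,0,0,0,1,0,0,5,0,0,0,0,2,0,0,1,0,0,6,0,0,0,0,8,0,0,0,2]
Final counters=[1,0,0,0,0,0,2,0,0,0,0,0,0,0,1,0,0,5,0,0,0,0,2,0,0,1,0,0,6,0,0,0,0,8,0,0,0,2] -> counters[33]=8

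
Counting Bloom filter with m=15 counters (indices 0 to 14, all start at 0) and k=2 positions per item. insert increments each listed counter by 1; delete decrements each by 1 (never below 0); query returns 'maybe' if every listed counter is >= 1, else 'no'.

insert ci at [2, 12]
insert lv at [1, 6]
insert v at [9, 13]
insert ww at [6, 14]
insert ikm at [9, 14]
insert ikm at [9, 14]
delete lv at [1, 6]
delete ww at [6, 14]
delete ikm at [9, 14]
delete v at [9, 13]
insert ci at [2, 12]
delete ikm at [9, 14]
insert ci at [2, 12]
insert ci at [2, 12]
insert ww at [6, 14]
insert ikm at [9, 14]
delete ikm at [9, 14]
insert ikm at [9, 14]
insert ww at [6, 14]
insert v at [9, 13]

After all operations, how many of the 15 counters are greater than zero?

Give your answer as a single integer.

Answer: 6

Derivation:
Step 1: insert ci at [2, 12] -> counters=[0,0,1,0,0,0,0,0,0,0,0,0,1,0,0]
Step 2: insert lv at [1, 6] -> counters=[0,1,1,0,0,0,1,0,0,0,0,0,1,0,0]
Step 3: insert v at [9, 13] -> counters=[0,1,1,0,0,0,1,0,0,1,0,0,1,1,0]
Step 4: insert ww at [6, 14] -> counters=[0,1,1,0,0,0,2,0,0,1,0,0,1,1,1]
Step 5: insert ikm at [9, 14] -> counters=[0,1,1,0,0,0,2,0,0,2,0,0,1,1,2]
Step 6: insert ikm at [9, 14] -> counters=[0,1,1,0,0,0,2,0,0,3,0,0,1,1,3]
Step 7: delete lv at [1, 6] -> counters=[0,0,1,0,0,0,1,0,0,3,0,0,1,1,3]
Step 8: delete ww at [6, 14] -> counters=[0,0,1,0,0,0,0,0,0,3,0,0,1,1,2]
Step 9: delete ikm at [9, 14] -> counters=[0,0,1,0,0,0,0,0,0,2,0,0,1,1,1]
Step 10: delete v at [9, 13] -> counters=[0,0,1,0,0,0,0,0,0,1,0,0,1,0,1]
Step 11: insert ci at [2, 12] -> counters=[0,0,2,0,0,0,0,0,0,1,0,0,2,0,1]
Step 12: delete ikm at [9, 14] -> counters=[0,0,2,0,0,0,0,0,0,0,0,0,2,0,0]
Step 13: insert ci at [2, 12] -> counters=[0,0,3,0,0,0,0,0,0,0,0,0,3,0,0]
Step 14: insert ci at [2, 12] -> counters=[0,0,4,0,0,0,0,0,0,0,0,0,4,0,0]
Step 15: insert ww at [6, 14] -> counters=[0,0,4,0,0,0,1,0,0,0,0,0,4,0,1]
Step 16: insert ikm at [9, 14] -> counters=[0,0,4,0,0,0,1,0,0,1,0,0,4,0,2]
Step 17: delete ikm at [9, 14] -> counters=[0,0,4,0,0,0,1,0,0,0,0,0,4,0,1]
Step 18: insert ikm at [9, 14] -> counters=[0,0,4,0,0,0,1,0,0,1,0,0,4,0,2]
Step 19: insert ww at [6, 14] -> counters=[0,0,4,0,0,0,2,0,0,1,0,0,4,0,3]
Step 20: insert v at [9, 13] -> counters=[0,0,4,0,0,0,2,0,0,2,0,0,4,1,3]
Final counters=[0,0,4,0,0,0,2,0,0,2,0,0,4,1,3] -> 6 nonzero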